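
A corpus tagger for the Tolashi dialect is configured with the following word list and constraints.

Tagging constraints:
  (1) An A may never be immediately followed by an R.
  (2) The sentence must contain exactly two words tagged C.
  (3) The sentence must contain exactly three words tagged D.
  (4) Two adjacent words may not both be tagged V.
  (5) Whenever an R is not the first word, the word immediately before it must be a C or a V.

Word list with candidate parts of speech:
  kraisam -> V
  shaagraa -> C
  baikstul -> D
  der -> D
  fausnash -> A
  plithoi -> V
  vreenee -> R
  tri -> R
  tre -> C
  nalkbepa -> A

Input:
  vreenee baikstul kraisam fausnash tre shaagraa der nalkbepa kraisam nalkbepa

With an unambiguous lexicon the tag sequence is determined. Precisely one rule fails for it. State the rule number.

Fixed tagging: R D V A C C D A V A.
Checking each rule: R1 ✓, R2 ✓, R3 ✗, R4 ✓, R5 ✓.
Only rule 3 fails.

3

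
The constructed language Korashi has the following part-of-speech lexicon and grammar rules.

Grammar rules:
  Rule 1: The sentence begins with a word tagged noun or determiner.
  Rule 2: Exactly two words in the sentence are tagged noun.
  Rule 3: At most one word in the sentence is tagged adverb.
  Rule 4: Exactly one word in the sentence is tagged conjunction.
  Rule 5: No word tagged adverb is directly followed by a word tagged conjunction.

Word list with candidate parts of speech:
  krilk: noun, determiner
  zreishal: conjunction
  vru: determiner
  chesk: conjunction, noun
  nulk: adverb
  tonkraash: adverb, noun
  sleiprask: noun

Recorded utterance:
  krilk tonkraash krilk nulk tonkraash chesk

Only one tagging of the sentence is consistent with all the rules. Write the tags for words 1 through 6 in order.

Candidates per position — 1:krilk {noun,determiner}; 2:tonkraash {adverb,noun}; 3:krilk {noun,determiner}; 4:nulk {adverb}; 5:tonkraash {adverb,noun}; 6:chesk {conjunction,noun}.
If word 2 were adverb, no tagging could satisfy rule 3; so word 2 is noun.
If word 5 were adverb, no tagging could satisfy rule 3; so word 5 is noun.
If word 6 were noun, no tagging could satisfy rule 2; so word 6 is conjunction.
If word 1 were noun, no tagging could satisfy rule 2; so word 1 is determiner.
If word 3 were noun, no tagging could satisfy rule 2; so word 3 is determiner.
The only consistent sequence is: determiner noun determiner adverb noun conjunction.
Rule-by-rule: rule 1 ✓; rule 2 ✓; rule 3 ✓; rule 4 ✓; rule 5 ✓.

determiner noun determiner adverb noun conjunction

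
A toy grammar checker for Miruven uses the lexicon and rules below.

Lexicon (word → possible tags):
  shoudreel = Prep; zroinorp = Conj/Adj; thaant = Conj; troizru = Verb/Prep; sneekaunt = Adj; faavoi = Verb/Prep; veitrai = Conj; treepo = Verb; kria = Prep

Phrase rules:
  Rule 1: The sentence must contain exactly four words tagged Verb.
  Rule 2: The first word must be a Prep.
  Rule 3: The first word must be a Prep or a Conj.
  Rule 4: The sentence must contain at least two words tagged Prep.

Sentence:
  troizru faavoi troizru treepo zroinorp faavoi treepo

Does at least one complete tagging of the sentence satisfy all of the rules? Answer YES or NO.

Candidates per position — 1:troizru {Verb,Prep}; 2:faavoi {Verb,Prep}; 3:troizru {Verb,Prep}; 4:treepo {Verb}; 5:zroinorp {Conj,Adj}; 6:faavoi {Verb,Prep}; 7:treepo {Verb}.
One satisfying assignment: Prep Verb Prep Verb Conj Verb Verb.
Verifying each rule — rule 1 ✓; rule 2 ✓; rule 3 ✓; rule 4 ✓.

YES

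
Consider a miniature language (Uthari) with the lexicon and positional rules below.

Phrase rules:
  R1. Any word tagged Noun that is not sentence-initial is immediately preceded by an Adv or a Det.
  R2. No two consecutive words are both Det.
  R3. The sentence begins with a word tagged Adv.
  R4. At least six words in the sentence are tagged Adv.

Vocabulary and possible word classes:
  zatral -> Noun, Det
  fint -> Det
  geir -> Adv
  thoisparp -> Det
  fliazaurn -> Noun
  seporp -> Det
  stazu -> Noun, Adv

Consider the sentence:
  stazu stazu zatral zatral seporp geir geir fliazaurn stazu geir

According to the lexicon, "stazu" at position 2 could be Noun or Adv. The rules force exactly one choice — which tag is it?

Candidates per position — 1:stazu {Noun,Adv}; 2:stazu {Noun,Adv}; 3:zatral {Noun,Det}; 4:zatral {Noun,Det}; 5:seporp {Det}; 6:geir {Adv}; 7:geir {Adv}; 8:fliazaurn {Noun}; 9:stazu {Noun,Adv}; 10:geir {Adv}.
Word 1 cannot be Noun — rule 3 would then fail for every completion. It is Adv.
Word 2 cannot be Noun — rule 4 would then fail for every completion. It is Adv.
Word 4 cannot be Det — rule 2 would then fail for every completion. It is Noun.
Word 9 cannot be Noun — rule 1 would then fail for every completion. It is Adv.
Word 3 cannot be Noun — rule 1 would then fail for every completion. It is Det.
The only consistent sequence is: Adv Adv Det Noun Det Adv Adv Noun Adv Adv.
Rule-by-rule: rule 1 ✓; rule 2 ✓; rule 3 ✓; rule 4 ✓.

Adv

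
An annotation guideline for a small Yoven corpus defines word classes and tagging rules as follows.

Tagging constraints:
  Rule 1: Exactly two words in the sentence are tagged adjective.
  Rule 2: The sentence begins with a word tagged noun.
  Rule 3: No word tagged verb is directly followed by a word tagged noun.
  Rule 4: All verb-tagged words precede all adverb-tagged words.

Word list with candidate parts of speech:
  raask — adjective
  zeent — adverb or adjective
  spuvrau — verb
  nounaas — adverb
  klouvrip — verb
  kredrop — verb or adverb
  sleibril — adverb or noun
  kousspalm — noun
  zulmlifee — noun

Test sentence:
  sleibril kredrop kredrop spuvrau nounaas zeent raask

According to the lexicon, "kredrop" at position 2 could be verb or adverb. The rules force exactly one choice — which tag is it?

verb

Candidates per position — 1:sleibril {adverb,noun}; 2:kredrop {verb,adverb}; 3:kredrop {verb,adverb}; 4:spuvrau {verb}; 5:nounaas {adverb}; 6:zeent {adverb,adjective}; 7:raask {adjective}.
Position 1: tagging it adverb would leave rule 2 unsatisfiable, so it must be noun.
Position 2: tagging it adverb would leave rule 4 unsatisfiable, so it must be verb.
Position 3: tagging it adverb would leave rule 4 unsatisfiable, so it must be verb.
Position 6: tagging it adverb would leave rule 1 unsatisfiable, so it must be adjective.
The only consistent sequence is: noun verb verb verb adverb adjective adjective.
Rule-by-rule: rule 1 ok; rule 2 ok; rule 3 ok; rule 4 ok.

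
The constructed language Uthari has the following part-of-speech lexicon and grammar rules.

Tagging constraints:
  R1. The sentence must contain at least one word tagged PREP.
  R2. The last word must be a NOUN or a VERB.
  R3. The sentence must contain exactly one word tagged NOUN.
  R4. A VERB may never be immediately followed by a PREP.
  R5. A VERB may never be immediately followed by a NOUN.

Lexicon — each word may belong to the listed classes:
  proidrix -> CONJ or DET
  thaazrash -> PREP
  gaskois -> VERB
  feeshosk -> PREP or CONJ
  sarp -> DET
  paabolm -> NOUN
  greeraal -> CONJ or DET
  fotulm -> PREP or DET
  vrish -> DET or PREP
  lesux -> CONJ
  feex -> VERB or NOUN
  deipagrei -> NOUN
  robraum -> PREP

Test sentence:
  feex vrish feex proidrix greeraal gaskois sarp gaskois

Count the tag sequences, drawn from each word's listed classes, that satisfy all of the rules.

Candidates per position — 1:feex {VERB,NOUN}; 2:vrish {DET,PREP}; 3:feex {VERB,NOUN}; 4:proidrix {CONJ,DET}; 5:greeraal {CONJ,DET}; 6:gaskois {VERB}; 7:sarp {DET}; 8:gaskois {VERB}.
There are 32 candidate sequences in total.
The sequences that satisfy every rule: NOUN PREP VERB CONJ CONJ VERB DET VERB; NOUN PREP VERB CONJ DET VERB DET VERB; NOUN PREP VERB DET CONJ VERB DET VERB; NOUN PREP VERB DET DET VERB DET VERB.
Count = 4.

4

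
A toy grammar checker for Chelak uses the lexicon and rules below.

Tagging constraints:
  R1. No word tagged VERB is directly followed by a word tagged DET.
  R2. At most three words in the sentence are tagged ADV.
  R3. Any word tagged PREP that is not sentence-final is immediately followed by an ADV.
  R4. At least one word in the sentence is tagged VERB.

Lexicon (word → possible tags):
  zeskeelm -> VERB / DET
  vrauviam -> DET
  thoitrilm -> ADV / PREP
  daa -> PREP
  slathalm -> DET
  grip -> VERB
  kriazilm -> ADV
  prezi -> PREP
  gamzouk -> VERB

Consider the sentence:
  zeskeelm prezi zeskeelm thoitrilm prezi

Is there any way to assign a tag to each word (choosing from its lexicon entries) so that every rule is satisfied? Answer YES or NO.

Candidates per position — 1:zeskeelm {VERB,DET}; 2:prezi {PREP}; 3:zeskeelm {VERB,DET}; 4:thoitrilm {ADV,PREP}; 5:prezi {PREP}.
Rule 3 cannot be satisfied by any choice of tags from the lexicon.
So there is no consistent tagging.

NO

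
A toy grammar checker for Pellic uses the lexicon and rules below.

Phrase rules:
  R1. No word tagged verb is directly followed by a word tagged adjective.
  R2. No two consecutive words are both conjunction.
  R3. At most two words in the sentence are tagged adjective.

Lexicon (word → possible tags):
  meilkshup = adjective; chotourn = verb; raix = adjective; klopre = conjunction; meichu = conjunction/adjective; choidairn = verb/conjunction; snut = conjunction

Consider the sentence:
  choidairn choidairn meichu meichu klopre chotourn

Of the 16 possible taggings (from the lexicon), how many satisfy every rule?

Candidates per position — 1:choidairn {verb,conjunction}; 2:choidairn {verb,conjunction}; 3:meichu {conjunction,adjective}; 4:meichu {conjunction,adjective}; 5:klopre {conjunction}; 6:chotourn {verb}.
There are 16 candidate sequences in total.
The sequences that satisfy every rule: verb verb conjunction adjective conjunction verb; verb conjunction adjective adjective conjunction verb; conjunction verb conjunction adjective conjunction verb.
Count = 3.

3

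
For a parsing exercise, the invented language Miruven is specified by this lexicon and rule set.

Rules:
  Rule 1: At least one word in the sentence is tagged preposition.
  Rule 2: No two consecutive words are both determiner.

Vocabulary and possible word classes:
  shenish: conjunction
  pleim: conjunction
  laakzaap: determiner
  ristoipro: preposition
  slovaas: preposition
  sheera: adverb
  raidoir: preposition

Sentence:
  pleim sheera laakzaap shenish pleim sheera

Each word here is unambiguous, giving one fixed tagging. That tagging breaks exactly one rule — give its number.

Fixed tagging: conjunction adverb determiner conjunction conjunction adverb.
Checking each rule: R1 fail, R2 pass.
Only rule 1 fails.

1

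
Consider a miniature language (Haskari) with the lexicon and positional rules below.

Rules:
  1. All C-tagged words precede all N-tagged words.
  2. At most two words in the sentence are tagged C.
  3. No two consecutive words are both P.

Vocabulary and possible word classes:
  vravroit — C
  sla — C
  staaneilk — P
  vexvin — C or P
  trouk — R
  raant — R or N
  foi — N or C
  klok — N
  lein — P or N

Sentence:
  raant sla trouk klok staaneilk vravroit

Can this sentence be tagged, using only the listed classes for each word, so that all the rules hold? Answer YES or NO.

Candidates per position — 1:raant {R,N}; 2:sla {C}; 3:trouk {R}; 4:klok {N}; 5:staaneilk {P}; 6:vravroit {C}.
Rule 1 cannot be satisfied by any choice of tags from the lexicon.
So there is no consistent tagging.

NO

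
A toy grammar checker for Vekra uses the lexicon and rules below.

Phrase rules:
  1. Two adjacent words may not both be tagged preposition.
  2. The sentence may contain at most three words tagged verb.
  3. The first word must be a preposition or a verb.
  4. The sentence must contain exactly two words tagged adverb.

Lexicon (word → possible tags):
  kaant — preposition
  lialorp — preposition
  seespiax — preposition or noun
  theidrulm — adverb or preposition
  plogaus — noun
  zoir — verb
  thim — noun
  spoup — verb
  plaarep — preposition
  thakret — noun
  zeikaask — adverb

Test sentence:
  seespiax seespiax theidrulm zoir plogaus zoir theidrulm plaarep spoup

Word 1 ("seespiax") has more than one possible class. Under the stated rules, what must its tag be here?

preposition

Candidates per position — 1:seespiax {preposition,noun}; 2:seespiax {preposition,noun}; 3:theidrulm {adverb,preposition}; 4:zoir {verb}; 5:plogaus {noun}; 6:zoir {verb}; 7:theidrulm {adverb,preposition}; 8:plaarep {preposition}; 9:spoup {verb}.
At position 1, choosing noun makes rule 3 impossible to satisfy; hence preposition.
At position 2, choosing preposition makes rule 1 impossible to satisfy; hence noun.
At position 3, choosing preposition makes rule 4 impossible to satisfy; hence adverb.
At position 7, choosing preposition makes rule 1 impossible to satisfy; hence adverb.
The unique satisfying tagging is: preposition noun adverb verb noun verb adverb preposition verb.
Verifying each rule — rule 1 holds; rule 2 holds; rule 3 holds; rule 4 holds.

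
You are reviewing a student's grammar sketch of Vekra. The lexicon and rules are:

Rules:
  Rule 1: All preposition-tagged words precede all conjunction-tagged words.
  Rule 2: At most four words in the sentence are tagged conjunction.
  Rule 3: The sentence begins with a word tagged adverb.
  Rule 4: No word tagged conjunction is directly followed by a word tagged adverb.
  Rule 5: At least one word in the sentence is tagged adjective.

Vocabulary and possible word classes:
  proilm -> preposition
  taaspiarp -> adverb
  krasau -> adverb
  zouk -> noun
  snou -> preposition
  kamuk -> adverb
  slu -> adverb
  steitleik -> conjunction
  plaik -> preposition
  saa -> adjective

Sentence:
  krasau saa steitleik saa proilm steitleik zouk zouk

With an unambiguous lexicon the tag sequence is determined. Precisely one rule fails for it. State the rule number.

Fixed tagging: adverb adjective conjunction adjective preposition conjunction noun noun.
Rule check: R1 fails, R2 ok, R3 ok, R4 ok, R5 ok.
Only rule 1 fails.

1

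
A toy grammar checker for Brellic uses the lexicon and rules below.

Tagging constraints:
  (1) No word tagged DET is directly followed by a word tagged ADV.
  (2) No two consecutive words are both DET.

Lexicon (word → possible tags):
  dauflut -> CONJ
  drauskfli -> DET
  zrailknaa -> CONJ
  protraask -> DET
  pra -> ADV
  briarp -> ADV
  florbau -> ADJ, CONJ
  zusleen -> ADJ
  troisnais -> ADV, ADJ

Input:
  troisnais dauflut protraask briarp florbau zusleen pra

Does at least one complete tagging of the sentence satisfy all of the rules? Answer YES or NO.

Candidates per position — 1:troisnais {ADV,ADJ}; 2:dauflut {CONJ}; 3:protraask {DET}; 4:briarp {ADV}; 5:florbau {ADJ,CONJ}; 6:zusleen {ADJ}; 7:pra {ADV}.
Rule 1 cannot be satisfied by any choice of tags from the lexicon.
So there is no consistent tagging.

NO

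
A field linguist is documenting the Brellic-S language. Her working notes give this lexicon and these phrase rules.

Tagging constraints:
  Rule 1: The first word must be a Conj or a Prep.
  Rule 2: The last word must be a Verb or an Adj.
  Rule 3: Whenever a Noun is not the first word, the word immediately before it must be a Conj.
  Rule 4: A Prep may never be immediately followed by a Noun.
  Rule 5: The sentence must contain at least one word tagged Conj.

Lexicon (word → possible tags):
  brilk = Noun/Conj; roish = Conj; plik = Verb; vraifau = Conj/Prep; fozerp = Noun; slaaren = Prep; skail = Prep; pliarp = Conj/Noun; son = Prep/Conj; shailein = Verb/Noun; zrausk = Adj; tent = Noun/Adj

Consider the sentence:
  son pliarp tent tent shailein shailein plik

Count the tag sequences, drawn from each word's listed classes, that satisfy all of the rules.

Candidates per position — 1:son {Prep,Conj}; 2:pliarp {Conj,Noun}; 3:tent {Noun,Adj}; 4:tent {Noun,Adj}; 5:shailein {Verb,Noun}; 6:shailein {Verb,Noun}; 7:plik {Verb}.
There are 64 candidate sequences in total.
The sequences that satisfy every rule: Prep Conj Noun Adj Verb Verb Verb; Prep Conj Adj Adj Verb Verb Verb; Conj Conj Noun Adj Verb Verb Verb; Conj Conj Adj Adj Verb Verb Verb; Conj Noun Adj Adj Verb Verb Verb.
Count = 5.

5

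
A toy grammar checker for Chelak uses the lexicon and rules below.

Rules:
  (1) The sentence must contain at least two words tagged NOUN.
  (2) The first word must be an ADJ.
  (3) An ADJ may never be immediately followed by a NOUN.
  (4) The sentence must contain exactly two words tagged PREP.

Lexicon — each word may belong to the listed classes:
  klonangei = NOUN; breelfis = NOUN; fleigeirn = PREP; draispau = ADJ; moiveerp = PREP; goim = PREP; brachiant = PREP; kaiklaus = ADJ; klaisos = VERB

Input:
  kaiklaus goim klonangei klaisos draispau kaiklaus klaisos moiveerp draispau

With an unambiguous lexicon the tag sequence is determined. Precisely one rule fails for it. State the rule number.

Fixed tagging: ADJ PREP NOUN VERB ADJ ADJ VERB PREP ADJ.
Applying the rules: R1 ✗, R2 ✓, R3 ✓, R4 ✓.
Only rule 1 fails.

1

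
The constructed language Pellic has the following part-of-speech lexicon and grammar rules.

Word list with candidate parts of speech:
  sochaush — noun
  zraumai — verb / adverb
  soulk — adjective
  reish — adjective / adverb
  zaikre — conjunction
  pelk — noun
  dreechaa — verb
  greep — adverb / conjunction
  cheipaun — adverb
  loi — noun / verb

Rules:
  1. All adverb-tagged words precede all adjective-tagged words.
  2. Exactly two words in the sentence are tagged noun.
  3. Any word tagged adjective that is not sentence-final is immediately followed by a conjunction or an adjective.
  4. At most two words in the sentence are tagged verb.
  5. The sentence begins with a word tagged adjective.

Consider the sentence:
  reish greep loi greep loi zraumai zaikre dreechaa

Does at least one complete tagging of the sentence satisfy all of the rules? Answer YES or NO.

YES

Candidates per position — 1:reish {adjective,adverb}; 2:greep {adverb,conjunction}; 3:loi {noun,verb}; 4:greep {adverb,conjunction}; 5:loi {noun,verb}; 6:zraumai {verb,adverb}; 7:zaikre {conjunction}; 8:dreechaa {verb}.
One satisfying assignment: adjective conjunction noun conjunction noun verb conjunction verb.
Rule-by-rule: rule 1 holds; rule 2 holds; rule 3 holds; rule 4 holds; rule 5 holds.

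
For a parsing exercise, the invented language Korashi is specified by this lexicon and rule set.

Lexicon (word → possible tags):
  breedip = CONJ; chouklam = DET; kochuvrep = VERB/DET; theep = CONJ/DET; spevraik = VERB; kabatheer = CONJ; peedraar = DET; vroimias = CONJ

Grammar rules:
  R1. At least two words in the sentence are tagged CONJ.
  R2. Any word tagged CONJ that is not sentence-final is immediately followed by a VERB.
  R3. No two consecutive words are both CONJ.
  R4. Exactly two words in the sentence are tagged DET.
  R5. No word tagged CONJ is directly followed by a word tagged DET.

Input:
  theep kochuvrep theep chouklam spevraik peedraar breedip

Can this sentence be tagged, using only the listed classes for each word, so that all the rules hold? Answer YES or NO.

Candidates per position — 1:theep {CONJ,DET}; 2:kochuvrep {VERB,DET}; 3:theep {CONJ,DET}; 4:chouklam {DET}; 5:spevraik {VERB}; 6:peedraar {DET}; 7:breedip {CONJ}.
Every candidate sequence violates at least one rule; no consistent tagging exists.

NO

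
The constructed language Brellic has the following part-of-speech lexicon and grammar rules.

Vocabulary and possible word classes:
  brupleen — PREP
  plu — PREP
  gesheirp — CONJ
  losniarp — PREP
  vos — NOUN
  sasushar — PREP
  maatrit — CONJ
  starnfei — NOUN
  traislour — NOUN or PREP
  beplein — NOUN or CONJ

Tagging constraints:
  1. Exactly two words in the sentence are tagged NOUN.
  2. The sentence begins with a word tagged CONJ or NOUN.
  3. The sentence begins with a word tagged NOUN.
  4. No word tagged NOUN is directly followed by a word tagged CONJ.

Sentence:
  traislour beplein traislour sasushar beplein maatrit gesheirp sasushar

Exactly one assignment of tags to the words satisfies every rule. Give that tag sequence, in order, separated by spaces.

Candidates per position — 1:traislour {NOUN,PREP}; 2:beplein {NOUN,CONJ}; 3:traislour {NOUN,PREP}; 4:sasushar {PREP}; 5:beplein {NOUN,CONJ}; 6:maatrit {CONJ}; 7:gesheirp {CONJ}; 8:sasushar {PREP}.
Word 1 cannot be PREP — rule 2 would then fail for every completion. It is NOUN.
Word 2 cannot be CONJ — rule 4 would then fail for every completion. It is NOUN.
Word 3 cannot be NOUN — rule 1 would then fail for every completion. It is PREP.
Word 5 cannot be NOUN — rule 1 would then fail for every completion. It is CONJ.
The unique satisfying tagging is: NOUN NOUN PREP PREP CONJ CONJ CONJ PREP.
Checking: rule 1 ok; rule 2 ok; rule 3 ok; rule 4 ok.

NOUN NOUN PREP PREP CONJ CONJ CONJ PREP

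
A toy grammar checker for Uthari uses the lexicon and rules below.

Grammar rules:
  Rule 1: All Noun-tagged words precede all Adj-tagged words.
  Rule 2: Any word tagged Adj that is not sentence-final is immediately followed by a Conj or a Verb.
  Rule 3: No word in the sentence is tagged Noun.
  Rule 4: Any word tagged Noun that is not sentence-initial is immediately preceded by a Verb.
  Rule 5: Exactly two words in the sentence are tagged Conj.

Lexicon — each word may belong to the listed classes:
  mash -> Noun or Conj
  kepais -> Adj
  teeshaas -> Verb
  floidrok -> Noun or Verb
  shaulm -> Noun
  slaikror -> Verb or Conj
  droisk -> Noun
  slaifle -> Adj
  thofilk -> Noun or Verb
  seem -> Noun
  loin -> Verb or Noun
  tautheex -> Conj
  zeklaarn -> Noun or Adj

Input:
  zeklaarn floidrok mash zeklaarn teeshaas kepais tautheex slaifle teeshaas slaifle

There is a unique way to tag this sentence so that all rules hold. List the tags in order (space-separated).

Candidates per position — 1:zeklaarn {Noun,Adj}; 2:floidrok {Noun,Verb}; 3:mash {Noun,Conj}; 4:zeklaarn {Noun,Adj}; 5:teeshaas {Verb}; 6:kepais {Adj}; 7:tautheex {Conj}; 8:slaifle {Adj}; 9:teeshaas {Verb}; 10:slaifle {Adj}.
Position 1: Noun is ruled out by rule 3; that leaves Adj.
Position 2: Noun is ruled out by rule 1; that leaves Verb.
Position 3: Noun is ruled out by rule 1; that leaves Conj.
Position 4: Noun is ruled out by rule 1; that leaves Adj.
So the tagging must be: Adj Verb Conj Adj Verb Adj Conj Adj Verb Adj.
Verifying each rule — rule 1 satisfied; rule 2 satisfied; rule 3 satisfied; rule 4 satisfied; rule 5 satisfied.

Adj Verb Conj Adj Verb Adj Conj Adj Verb Adj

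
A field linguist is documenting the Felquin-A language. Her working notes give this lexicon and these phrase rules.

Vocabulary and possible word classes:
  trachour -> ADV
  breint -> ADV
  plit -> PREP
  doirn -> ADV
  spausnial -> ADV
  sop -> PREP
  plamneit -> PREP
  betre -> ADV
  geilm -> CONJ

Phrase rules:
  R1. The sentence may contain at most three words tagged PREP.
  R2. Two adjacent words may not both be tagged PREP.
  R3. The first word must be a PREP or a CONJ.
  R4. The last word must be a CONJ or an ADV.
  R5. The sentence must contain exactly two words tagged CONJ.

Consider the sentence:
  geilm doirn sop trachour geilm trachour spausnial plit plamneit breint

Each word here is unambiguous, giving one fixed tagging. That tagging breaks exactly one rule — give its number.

2

Fixed tagging: CONJ ADV PREP ADV CONJ ADV ADV PREP PREP ADV.
Checking each rule: R1 ✓, R2 ✗, R3 ✓, R4 ✓, R5 ✓.
Only rule 2 fails.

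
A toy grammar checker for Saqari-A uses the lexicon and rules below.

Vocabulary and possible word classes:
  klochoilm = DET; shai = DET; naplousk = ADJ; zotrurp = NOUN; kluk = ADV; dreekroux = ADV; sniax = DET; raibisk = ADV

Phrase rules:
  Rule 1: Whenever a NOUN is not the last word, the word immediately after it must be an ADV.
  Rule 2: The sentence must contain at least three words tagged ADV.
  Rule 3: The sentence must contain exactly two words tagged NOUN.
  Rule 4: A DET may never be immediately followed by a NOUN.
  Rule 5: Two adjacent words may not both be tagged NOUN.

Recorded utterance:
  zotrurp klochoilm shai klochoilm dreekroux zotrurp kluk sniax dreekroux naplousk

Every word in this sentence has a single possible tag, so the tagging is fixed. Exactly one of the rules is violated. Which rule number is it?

Fixed tagging: NOUN DET DET DET ADV NOUN ADV DET ADV ADJ.
Rule check: R1 violated, R2 holds, R3 holds, R4 holds, R5 holds.
Only rule 1 fails.

1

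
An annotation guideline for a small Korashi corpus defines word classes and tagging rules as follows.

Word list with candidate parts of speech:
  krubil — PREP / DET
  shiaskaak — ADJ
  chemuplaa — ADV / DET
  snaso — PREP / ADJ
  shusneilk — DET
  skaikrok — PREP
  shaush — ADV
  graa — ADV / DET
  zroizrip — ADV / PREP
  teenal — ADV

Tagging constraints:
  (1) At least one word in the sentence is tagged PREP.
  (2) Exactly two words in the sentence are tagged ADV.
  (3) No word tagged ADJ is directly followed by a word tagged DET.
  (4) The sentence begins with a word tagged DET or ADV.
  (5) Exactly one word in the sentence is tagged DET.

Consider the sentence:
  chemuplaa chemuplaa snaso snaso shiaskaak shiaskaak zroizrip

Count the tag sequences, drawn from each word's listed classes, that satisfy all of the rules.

6

Candidates per position — 1:chemuplaa {ADV,DET}; 2:chemuplaa {ADV,DET}; 3:snaso {PREP,ADJ}; 4:snaso {PREP,ADJ}; 5:shiaskaak {ADJ}; 6:shiaskaak {ADJ}; 7:zroizrip {ADV,PREP}.
There are 32 candidate sequences in total.
Checking each against the rules leaves 6 sequences.
Count = 6.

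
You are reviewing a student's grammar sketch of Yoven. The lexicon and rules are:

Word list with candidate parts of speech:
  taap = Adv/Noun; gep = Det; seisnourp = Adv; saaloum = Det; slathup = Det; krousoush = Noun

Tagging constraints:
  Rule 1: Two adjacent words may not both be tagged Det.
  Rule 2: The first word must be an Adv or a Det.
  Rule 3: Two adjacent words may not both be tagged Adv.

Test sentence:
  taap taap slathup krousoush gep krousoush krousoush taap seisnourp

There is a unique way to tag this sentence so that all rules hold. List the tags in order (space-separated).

Candidates per position — 1:taap {Adv,Noun}; 2:taap {Adv,Noun}; 3:slathup {Det}; 4:krousoush {Noun}; 5:gep {Det}; 6:krousoush {Noun}; 7:krousoush {Noun}; 8:taap {Adv,Noun}; 9:seisnourp {Adv}.
Word 1 cannot be Noun — rule 2 would then fail for every completion. It is Adv.
Word 2 cannot be Adv — rule 3 would then fail for every completion. It is Noun.
Word 8 cannot be Adv — rule 3 would then fail for every completion. It is Noun.
The only consistent sequence is: Adv Noun Det Noun Det Noun Noun Noun Adv.
Verifying each rule — rule 1 ✓; rule 2 ✓; rule 3 ✓.

Adv Noun Det Noun Det Noun Noun Noun Adv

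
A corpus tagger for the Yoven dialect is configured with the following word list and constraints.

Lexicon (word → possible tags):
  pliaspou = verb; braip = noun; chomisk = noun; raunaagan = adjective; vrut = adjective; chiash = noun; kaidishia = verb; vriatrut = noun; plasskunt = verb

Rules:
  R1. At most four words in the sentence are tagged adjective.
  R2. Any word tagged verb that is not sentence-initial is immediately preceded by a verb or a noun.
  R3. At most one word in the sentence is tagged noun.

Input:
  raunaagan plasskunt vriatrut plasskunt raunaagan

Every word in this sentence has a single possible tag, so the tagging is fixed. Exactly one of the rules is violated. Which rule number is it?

Fixed tagging: adjective verb noun verb adjective.
Applying the rules: R1 pass, R2 fail, R3 pass.
Only rule 2 fails.

2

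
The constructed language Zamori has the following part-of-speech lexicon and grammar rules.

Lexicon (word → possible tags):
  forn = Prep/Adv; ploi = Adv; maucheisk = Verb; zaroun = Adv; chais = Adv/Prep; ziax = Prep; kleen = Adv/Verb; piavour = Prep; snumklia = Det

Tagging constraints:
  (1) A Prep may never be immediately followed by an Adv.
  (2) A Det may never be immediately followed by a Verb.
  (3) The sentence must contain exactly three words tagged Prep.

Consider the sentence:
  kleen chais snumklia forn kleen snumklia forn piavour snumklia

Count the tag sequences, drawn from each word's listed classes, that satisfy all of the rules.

Candidates per position — 1:kleen {Adv,Verb}; 2:chais {Adv,Prep}; 3:snumklia {Det}; 4:forn {Prep,Adv}; 5:kleen {Adv,Verb}; 6:snumklia {Det}; 7:forn {Prep,Adv}; 8:piavour {Prep}; 9:snumklia {Det}.
There are 32 candidate sequences in total.
Checking each against the rules leaves 8 sequences.
Count = 8.

8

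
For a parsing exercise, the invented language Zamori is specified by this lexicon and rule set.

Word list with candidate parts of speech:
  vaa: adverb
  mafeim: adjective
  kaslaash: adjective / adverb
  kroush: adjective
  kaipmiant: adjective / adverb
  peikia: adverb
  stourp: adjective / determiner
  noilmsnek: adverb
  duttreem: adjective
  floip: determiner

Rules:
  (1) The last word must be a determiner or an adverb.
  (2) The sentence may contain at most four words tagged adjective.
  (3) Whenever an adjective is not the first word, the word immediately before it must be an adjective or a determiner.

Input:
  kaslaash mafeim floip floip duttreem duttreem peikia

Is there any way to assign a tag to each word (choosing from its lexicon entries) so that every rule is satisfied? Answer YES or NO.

YES

Candidates per position — 1:kaslaash {adjective,adverb}; 2:mafeim {adjective}; 3:floip {determiner}; 4:floip {determiner}; 5:duttreem {adjective}; 6:duttreem {adjective}; 7:peikia {adverb}.
One satisfying assignment: adjective adjective determiner determiner adjective adjective adverb.
Rule-by-rule: rule 1 satisfied; rule 2 satisfied; rule 3 satisfied.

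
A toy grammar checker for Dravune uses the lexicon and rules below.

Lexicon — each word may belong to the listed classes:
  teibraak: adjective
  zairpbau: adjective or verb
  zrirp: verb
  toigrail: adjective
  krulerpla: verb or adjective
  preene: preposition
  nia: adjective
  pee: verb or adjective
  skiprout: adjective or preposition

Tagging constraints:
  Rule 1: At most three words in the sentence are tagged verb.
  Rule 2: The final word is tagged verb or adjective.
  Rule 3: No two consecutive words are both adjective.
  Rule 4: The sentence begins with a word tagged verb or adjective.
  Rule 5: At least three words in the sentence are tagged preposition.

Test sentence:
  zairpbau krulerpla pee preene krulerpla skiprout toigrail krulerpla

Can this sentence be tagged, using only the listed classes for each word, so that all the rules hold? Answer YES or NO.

NO

Candidates per position — 1:zairpbau {adjective,verb}; 2:krulerpla {verb,adjective}; 3:pee {verb,adjective}; 4:preene {preposition}; 5:krulerpla {verb,adjective}; 6:skiprout {adjective,preposition}; 7:toigrail {adjective}; 8:krulerpla {verb,adjective}.
Rule 5 cannot be satisfied by any choice of tags from the lexicon.
So there is no consistent tagging.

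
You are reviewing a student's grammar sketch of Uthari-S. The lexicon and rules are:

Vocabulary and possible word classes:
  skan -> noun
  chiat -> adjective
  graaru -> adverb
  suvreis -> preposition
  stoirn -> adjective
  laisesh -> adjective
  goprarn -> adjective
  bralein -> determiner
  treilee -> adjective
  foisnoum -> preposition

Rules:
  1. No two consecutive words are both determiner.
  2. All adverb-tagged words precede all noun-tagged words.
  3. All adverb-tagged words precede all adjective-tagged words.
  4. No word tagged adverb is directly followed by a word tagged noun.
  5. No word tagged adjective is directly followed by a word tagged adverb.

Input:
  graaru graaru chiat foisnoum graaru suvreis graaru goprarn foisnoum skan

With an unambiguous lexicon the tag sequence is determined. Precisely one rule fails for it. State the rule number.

Fixed tagging: adverb adverb adjective preposition adverb preposition adverb adjective preposition noun.
Rule check: R1 pass, R2 pass, R3 fail, R4 pass, R5 pass.
Only rule 3 fails.

3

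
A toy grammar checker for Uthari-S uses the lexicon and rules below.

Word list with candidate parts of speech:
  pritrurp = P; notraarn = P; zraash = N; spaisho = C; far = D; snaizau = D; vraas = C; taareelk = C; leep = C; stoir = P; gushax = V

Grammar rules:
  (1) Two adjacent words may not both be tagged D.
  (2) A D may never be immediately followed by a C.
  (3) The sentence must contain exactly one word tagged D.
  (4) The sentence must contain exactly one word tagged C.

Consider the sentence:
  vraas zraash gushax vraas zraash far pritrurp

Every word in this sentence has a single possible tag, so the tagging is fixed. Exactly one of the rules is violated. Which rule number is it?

Fixed tagging: C N V C N D P.
Applying the rules: R1 ok, R2 ok, R3 ok, R4 fails.
Only rule 4 fails.

4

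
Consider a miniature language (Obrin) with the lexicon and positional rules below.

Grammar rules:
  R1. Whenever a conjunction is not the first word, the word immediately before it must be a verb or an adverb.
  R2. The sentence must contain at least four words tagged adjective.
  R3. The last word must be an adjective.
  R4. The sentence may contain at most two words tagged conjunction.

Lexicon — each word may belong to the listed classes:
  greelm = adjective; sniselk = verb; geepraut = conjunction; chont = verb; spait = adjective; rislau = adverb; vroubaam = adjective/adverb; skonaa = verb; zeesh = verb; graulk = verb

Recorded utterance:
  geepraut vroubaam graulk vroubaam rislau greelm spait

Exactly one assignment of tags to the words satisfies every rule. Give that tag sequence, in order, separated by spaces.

conjunction adjective verb adjective adverb adjective adjective

Candidates per position — 1:geepraut {conjunction}; 2:vroubaam {adjective,adverb}; 3:graulk {verb}; 4:vroubaam {adjective,adverb}; 5:rislau {adverb}; 6:greelm {adjective}; 7:spait {adjective}.
Position 2: adverb is ruled out by rule 2; that leaves adjective.
Position 4: adverb is ruled out by rule 2; that leaves adjective.
The unique satisfying tagging is: conjunction adjective verb adjective adverb adjective adjective.
Checking: rule 1 ok; rule 2 ok; rule 3 ok; rule 4 ok.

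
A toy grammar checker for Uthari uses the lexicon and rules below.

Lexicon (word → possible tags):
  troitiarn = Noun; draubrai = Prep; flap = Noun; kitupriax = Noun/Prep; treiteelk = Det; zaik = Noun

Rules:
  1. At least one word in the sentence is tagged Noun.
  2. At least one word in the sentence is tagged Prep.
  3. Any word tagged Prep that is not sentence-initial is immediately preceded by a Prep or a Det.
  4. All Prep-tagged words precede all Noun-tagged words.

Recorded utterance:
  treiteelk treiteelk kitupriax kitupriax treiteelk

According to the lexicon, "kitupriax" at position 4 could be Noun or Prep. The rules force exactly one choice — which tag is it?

Noun

Candidates per position — 1:treiteelk {Det}; 2:treiteelk {Det}; 3:kitupriax {Noun,Prep}; 4:kitupriax {Noun,Prep}; 5:treiteelk {Det}.
Position 4: the remaining choice is settled jointly with positions 3 — only Noun at position 4 is part of a tagging that satisfies every rule.
That leaves exactly one tagging: Det Det Prep Noun Det.
Checking: rule 1 ✓; rule 2 ✓; rule 3 ✓; rule 4 ✓.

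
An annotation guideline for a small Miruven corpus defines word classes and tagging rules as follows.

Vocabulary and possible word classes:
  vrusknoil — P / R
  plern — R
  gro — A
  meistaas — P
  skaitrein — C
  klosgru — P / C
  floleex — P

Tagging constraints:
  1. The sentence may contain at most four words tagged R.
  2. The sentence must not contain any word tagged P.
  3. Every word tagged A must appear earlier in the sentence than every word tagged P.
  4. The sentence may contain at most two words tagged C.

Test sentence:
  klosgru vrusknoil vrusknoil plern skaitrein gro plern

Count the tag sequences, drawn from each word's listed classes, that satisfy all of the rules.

Candidates per position — 1:klosgru {P,C}; 2:vrusknoil {P,R}; 3:vrusknoil {P,R}; 4:plern {R}; 5:skaitrein {C}; 6:gro {A}; 7:plern {R}.
There are 8 candidate sequences in total.
The sequences that satisfy every rule: C R R R C A R.
Count = 1.

1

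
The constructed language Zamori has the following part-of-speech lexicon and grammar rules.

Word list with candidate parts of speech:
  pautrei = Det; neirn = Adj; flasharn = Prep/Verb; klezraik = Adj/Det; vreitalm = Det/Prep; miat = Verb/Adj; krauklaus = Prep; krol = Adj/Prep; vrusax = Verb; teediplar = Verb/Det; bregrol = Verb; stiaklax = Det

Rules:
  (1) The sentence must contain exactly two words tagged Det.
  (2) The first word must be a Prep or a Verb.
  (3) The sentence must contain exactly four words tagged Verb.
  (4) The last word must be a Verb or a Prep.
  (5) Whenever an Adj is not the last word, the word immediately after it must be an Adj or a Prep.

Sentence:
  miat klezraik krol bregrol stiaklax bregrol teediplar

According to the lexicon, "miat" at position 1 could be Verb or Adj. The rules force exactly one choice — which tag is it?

Verb

Candidates per position — 1:miat {Verb,Adj}; 2:klezraik {Adj,Det}; 3:krol {Adj,Prep}; 4:bregrol {Verb}; 5:stiaklax {Det}; 6:bregrol {Verb}; 7:teediplar {Verb,Det}.
If word 1 were Adj, no tagging could satisfy rule 2; so word 1 is Verb.
If word 3 were Adj, no tagging could satisfy rule 5; so word 3 is Prep.
If word 7 were Det, no tagging could satisfy rule 3; so word 7 is Verb.
If word 2 were Adj, no tagging could satisfy rule 1; so word 2 is Det.
The unique satisfying tagging is: Verb Det Prep Verb Det Verb Verb.
Checking: rule 1 ✓; rule 2 ✓; rule 3 ✓; rule 4 ✓; rule 5 ✓.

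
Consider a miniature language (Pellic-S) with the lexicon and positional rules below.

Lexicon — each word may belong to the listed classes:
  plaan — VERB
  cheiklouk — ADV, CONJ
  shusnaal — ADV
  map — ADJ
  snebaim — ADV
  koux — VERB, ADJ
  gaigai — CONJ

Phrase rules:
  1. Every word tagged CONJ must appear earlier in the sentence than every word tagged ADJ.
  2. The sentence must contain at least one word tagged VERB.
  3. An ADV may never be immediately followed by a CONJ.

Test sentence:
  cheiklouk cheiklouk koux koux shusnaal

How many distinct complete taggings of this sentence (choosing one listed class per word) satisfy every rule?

Candidates per position — 1:cheiklouk {ADV,CONJ}; 2:cheiklouk {ADV,CONJ}; 3:koux {VERB,ADJ}; 4:koux {VERB,ADJ}; 5:shusnaal {ADV}.
There are 16 candidate sequences in total.
Checking each against the rules leaves 9 sequences.
Count = 9.

9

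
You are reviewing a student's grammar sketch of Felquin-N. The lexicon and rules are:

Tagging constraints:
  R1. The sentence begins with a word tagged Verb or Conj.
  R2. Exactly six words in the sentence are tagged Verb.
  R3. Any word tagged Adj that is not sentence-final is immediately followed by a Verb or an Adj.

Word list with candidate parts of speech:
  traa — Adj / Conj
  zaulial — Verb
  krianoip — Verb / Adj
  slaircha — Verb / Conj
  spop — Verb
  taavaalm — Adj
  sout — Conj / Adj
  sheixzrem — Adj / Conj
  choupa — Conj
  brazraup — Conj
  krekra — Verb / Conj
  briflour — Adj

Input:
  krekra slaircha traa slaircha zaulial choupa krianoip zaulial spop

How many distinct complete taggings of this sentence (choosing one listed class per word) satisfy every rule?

Candidates per position — 1:krekra {Verb,Conj}; 2:slaircha {Verb,Conj}; 3:traa {Adj,Conj}; 4:slaircha {Verb,Conj}; 5:zaulial {Verb}; 6:choupa {Conj}; 7:krianoip {Verb,Adj}; 8:zaulial {Verb}; 9:spop {Verb}.
There are 32 candidate sequences in total.
Checking each against the rules leaves 7 sequences.
Count = 7.

7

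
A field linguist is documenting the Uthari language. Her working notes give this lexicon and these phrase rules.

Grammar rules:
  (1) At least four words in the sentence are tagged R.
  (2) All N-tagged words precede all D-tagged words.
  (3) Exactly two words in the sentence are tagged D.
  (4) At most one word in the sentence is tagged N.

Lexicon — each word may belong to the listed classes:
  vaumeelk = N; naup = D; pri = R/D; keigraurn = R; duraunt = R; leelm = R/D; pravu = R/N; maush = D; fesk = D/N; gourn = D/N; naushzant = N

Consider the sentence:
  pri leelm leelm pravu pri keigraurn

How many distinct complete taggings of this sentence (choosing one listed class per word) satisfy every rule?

6

Candidates per position — 1:pri {R,D}; 2:leelm {R,D}; 3:leelm {R,D}; 4:pravu {R,N}; 5:pri {R,D}; 6:keigraurn {R}.
There are 32 candidate sequences in total.
Checking each against the rules leaves 6 sequences.
Count = 6.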